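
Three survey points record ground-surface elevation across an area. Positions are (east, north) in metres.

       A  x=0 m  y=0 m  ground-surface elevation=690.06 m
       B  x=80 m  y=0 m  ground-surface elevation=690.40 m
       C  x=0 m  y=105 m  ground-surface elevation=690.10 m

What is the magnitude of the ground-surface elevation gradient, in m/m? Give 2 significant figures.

0.0043 m/m

∂z/∂x = (690.40 − 690.06) / (80 − 0) = +0.004250
∂z/∂y = (690.10 − 690.06) / (105 − 0) = +0.0003810
|∇f| = √(0.004250² + 0.0003810²) = 0.004267 m/m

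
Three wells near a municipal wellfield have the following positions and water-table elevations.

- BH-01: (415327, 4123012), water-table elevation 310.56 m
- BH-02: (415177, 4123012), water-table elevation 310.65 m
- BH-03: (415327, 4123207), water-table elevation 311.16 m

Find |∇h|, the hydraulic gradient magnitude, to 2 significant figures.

0.0031

∂h/∂x = (310.65 − 310.56) / (415177 − 415327) = -0.0006000
∂h/∂y = (311.16 − 310.56) / (4123207 − 4123012) = +0.003077
|∇h| = √(-0.0006000² + 0.003077²) = 0.003135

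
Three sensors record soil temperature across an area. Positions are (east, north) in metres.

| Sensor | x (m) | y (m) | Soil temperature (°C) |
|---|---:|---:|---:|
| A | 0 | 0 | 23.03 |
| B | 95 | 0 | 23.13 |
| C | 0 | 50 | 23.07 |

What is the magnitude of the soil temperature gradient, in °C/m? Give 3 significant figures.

0.00132 °C/m

∂T/∂x = (23.13 − 23.03) / (95 − 0) = +0.001053
∂T/∂y = (23.07 − 23.03) / (50 − 0) = +0.0008000
|∇f| = √(0.001053² + 0.0008000²) = 0.001322 °C/m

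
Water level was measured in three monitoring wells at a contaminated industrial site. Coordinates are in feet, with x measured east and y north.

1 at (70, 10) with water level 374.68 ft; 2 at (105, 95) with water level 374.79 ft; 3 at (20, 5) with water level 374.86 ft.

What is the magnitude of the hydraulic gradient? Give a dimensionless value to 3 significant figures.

Taking 1 as reference: 2−1 = (35, 85, +0.11); 3−1 = (-50, -5, +0.18).
Solve a·Δx + b·Δy = Δh: det = 35·(-5) − (-50)·85 = 4075.
∂h/∂x = [(+0.11)·(-5) − (+0.18)·85] / 4075 = -0.003890
∂h/∂y = [35·(+0.18) − (-50)·(+0.11)] / 4075 = +0.002896
|∇h| = √(-0.003890² + 0.002896²) = 0.00485

0.00485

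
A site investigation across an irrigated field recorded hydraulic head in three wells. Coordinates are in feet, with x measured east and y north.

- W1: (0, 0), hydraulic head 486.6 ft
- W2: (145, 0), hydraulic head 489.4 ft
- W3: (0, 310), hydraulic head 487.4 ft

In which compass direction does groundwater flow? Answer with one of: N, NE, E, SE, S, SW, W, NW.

W

∂h/∂x = (489.4 − 486.6) / (145 − 0) = +0.01931
∂h/∂y = (487.4 − 486.6) / (310 − 0) = +0.002581
Flow = −∇h = (-0.01931 east, -0.002581 north), which points west.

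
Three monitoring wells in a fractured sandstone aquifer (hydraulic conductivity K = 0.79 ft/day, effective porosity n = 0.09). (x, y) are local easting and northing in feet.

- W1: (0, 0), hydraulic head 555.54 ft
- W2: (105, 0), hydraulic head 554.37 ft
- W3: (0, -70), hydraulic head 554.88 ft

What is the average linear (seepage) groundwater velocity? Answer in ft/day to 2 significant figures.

∂h/∂x = (554.37 − 555.54) / (105 − 0) = -0.01114
∂h/∂y = (554.88 − 555.54) / (-70 − 0) = +0.009429
|∇h| = √(-0.01114² + 0.009429²) = 0.01459
Seepage velocity v = K·i/n = 0.79 × 0.01459 / 0.09 = 0.1281 ft/day.

0.13 ft/day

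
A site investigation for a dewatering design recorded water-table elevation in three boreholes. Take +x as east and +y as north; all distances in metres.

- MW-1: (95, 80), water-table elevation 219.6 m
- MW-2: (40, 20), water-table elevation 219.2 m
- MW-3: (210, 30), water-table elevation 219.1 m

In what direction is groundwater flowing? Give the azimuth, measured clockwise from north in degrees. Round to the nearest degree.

With h = a·x + b·y + c and MW-1 as origin, the differences give:
  (-55)·a + (-60)·b = -0.4
  115·a + (-50)·b = -0.5
Eliminate b (×(-50) and ×(-60), subtract): 9650·a = -10.00 → a = ∂h/∂x = -0.001036
Back-substitute: b = ∂h/∂y = +0.007617.
Flow direction (−∇h) has components (+0.001036 E, -0.007617 N).
Azimuth = atan2(E, N) = atan2(+0.001036, -0.007617) = 172.3° ≈ 172°.

172°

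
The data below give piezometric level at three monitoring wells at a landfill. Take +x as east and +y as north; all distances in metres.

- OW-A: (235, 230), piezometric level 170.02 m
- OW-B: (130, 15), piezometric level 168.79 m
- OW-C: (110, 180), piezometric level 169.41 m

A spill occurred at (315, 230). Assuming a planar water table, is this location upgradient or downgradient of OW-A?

Taking OW-A as reference: OW-B−OW-A = (-105, -215, -1.23); OW-C−OW-A = (-125, -50, -0.61).
Determinant of the coordinate differences = (-105)·(-50) − (-125)·(-215) = -21625.
∂h/∂x = [(-1.23)·(-50) − (-0.61)·(-215)] / -21625 = +0.003221
∂h/∂y = [(-105)·(-0.61) − (-125)·(-1.23)] / -21625 = +0.004148
Head at (315, 230) = 170.02 + (+0.003221)·(80) + (+0.004148)·(0) = 170.28 m.
That is higher than the 170.02 m at OW-A, so the point is upgradient.

upgradient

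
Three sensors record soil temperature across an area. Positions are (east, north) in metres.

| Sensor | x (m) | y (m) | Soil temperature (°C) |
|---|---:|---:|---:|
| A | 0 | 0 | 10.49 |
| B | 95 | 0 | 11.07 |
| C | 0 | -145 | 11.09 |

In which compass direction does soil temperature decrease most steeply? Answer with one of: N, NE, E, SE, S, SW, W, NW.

∂T/∂x = (11.07 − 10.49) / (95 − 0) = +0.006105
∂T/∂y = (11.09 − 10.49) / (-145 − 0) = -0.004138
Steepest decrease is along −∇f = (-0.006105 E, +0.004138 N) → northwest.

NW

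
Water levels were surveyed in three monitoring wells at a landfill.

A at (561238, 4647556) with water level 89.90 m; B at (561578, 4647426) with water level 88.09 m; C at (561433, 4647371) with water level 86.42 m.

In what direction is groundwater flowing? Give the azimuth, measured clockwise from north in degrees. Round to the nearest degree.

Taking A as reference: B−A = (340, -130, -1.81); C−A = (195, -185, -3.48).
Solve a·Δx + b·Δy = Δh: det = 340·(-185) − 195·(-130) = -37550.
∂h/∂x = [(-1.81)·(-185) − (-3.48)·(-130)] / -37550 = +0.003130
∂h/∂y = [340·(-3.48) − 195·(-1.81)] / -37550 = +0.02211
Flow direction (−∇h) has components (-0.003130 E, -0.02211 N).
Azimuth = atan2(E, N) = atan2(-0.003130, -0.02211) = 188.1° ≈ 188°.

188°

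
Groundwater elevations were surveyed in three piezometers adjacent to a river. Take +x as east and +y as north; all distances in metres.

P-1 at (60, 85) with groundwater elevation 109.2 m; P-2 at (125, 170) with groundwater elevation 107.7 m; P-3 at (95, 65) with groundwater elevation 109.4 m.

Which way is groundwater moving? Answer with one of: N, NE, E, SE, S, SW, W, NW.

N

With h = a·x + b·y + c and P-1 as origin, the differences give:
  65·a + 85·b = -1.5
  35·a + (-20)·b = +0.2
Eliminate b (×(-20) and ×85, subtract): -4275·a = 13.00 → a = ∂h/∂x = -0.003041
Back-substitute: b = ∂h/∂y = -0.01532.
Flow = −∇h = (+0.003041 east, +0.01532 north), which points north.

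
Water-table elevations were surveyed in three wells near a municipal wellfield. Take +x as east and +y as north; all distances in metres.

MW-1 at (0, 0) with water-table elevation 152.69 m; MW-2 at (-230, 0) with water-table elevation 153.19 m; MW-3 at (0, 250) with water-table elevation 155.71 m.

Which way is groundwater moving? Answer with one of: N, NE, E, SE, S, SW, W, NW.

S

∂h/∂x = (153.19 − 152.69) / (-230 − 0) = -0.002174
∂h/∂y = (155.71 − 152.69) / (250 − 0) = +0.01208
Flow = −∇h = (+0.002174 east, -0.01208 north), which points south.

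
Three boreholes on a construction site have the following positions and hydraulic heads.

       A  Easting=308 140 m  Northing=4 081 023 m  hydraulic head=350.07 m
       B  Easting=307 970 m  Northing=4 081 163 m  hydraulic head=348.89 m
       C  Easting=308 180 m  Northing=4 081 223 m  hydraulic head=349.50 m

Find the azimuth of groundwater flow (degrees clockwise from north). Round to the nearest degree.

313°

Taking A as reference: B−A = (-170, 140, -1.18); C−A = (40, 200, -0.57).
Solve a·Δx + b·Δy = Δh: det = (-170)·200 − 40·140 = -39600.
∂h/∂x = [(-1.18)·200 − (-0.57)·140] / -39600 = +0.003944
∂h/∂y = [(-170)·(-0.57) − 40·(-1.18)] / -39600 = -0.003639
Flow direction (−∇h) has components (-0.003944 E, +0.003639 N).
Azimuth = atan2(E, N) = atan2(-0.003944, +0.003639) = 312.7° ≈ 313°.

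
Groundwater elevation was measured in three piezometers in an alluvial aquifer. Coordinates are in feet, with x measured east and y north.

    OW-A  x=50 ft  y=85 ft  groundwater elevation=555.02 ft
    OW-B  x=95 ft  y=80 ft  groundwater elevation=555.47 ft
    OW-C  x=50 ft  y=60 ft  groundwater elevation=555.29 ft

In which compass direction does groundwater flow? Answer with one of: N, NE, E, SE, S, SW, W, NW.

NW

Taking OW-A as reference: OW-B−OW-A = (45, -5, +0.45); OW-C−OW-A = (0, -25, +0.27).
Solve a·Δx + b·Δy = Δh: det = 45·(-25) − 0·(-5) = -1125.
∂h/∂x = [(+0.45)·(-25) − (+0.27)·(-5)] / -1125 = +0.008800
∂h/∂y = [45·(+0.27) − 0·(+0.45)] / -1125 = -0.01080
Flow = −∇h = (-0.008800 east, +0.01080 north), which points northwest.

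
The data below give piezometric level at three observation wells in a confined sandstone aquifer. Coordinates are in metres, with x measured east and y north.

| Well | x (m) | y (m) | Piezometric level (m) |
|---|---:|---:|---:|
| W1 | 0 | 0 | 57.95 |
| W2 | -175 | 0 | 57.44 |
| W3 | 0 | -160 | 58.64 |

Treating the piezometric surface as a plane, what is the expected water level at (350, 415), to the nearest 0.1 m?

∂h/∂x = (57.44 − 57.95) / (-175 − 0) = +0.002914
∂h/∂y = (58.64 − 57.95) / (-160 − 0) = -0.004312
h(350, 415) = 57.95 + (+0.002914)·(350) + (-0.004312)·(415) = 57.95 +1.020 -1.790 = 57.180 m.

57.2 m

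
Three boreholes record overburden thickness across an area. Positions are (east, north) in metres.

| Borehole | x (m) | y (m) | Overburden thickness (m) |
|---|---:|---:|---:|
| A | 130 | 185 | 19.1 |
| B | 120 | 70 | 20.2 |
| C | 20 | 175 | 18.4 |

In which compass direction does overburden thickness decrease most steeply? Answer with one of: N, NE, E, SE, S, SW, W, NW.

NW

With d = a·x + b·y + c and A as origin, the differences give:
  (-10)·a + (-115)·b = +1.1
  (-110)·a + (-10)·b = -0.7
Eliminate b (×(-10) and ×(-115), subtract): -12550·a = -91.50 → a = ∂d/∂x = +0.007291
Back-substitute: b = ∂d/∂y = -0.01020.
Steepest decrease is along −∇f = (-0.007291 E, +0.01020 N) → northwest.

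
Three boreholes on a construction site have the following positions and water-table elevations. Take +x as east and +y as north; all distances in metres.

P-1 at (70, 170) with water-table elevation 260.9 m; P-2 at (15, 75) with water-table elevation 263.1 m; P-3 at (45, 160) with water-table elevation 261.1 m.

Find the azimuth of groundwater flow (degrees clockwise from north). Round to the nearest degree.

356°

With h = a·x + b·y + c and P-1 as origin, the differences give:
  (-55)·a + (-95)·b = +2.2
  (-25)·a + (-10)·b = +0.2
Eliminate b (×(-10) and ×(-95), subtract): -1825·a = -3.00 → a = ∂h/∂x = +0.001644
Back-substitute: b = ∂h/∂y = -0.02411.
Flow direction (−∇h) has components (-0.001644 E, +0.02411 N).
Azimuth = atan2(E, N) = atan2(-0.001644, +0.02411) = 356.1° ≈ 356°.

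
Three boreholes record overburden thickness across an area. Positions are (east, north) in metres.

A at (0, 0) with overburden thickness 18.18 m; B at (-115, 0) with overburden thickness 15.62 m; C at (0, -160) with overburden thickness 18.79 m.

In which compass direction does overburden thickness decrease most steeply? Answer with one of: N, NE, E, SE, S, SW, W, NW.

W

∂d/∂x = (15.62 − 18.18) / (-115 − 0) = +0.02226
∂d/∂y = (18.79 − 18.18) / (-160 − 0) = -0.003812
Steepest decrease is along −∇f = (-0.02226 E, +0.003812 N) → west.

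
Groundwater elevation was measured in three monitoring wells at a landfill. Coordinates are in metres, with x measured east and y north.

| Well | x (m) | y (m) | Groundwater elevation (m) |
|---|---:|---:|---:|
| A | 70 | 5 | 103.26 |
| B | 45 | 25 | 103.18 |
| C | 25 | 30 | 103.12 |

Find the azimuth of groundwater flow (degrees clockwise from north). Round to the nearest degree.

277°

With h = a·x + b·y + c and A as origin, the differences give:
  (-25)·a + 20·b = -0.08
  (-45)·a + 25·b = -0.14
Eliminate b (×25 and ×20, subtract): 275·a = 0.800 → a = ∂h/∂x = +0.002909
Back-substitute: b = ∂h/∂y = -0.0003636.
Flow direction (−∇h) has components (-0.002909 E, +0.0003636 N).
Azimuth = atan2(E, N) = atan2(-0.002909, +0.0003636) = 277.1° ≈ 277°.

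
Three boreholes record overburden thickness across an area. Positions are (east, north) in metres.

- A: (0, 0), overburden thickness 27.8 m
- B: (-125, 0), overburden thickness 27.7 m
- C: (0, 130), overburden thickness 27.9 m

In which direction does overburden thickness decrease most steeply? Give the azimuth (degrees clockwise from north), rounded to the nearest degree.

∂d/∂x = (27.7 − 27.8) / (-125 − 0) = +0.0008000
∂d/∂y = (27.9 − 27.8) / (130 − 0) = +0.0007692
Steepest decrease is along −∇f: components (-0.0008000 E, -0.0007692 N).
Azimuth = atan2(-0.0008000, -0.0007692) = 226.1° ≈ 226°.

226°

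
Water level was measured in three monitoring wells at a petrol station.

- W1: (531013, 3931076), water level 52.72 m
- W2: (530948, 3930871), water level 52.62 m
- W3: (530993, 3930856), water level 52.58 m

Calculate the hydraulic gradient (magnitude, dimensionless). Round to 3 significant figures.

0.000957

Three-point gradient (reference W1): Δ to W2 = (-65, -205, -0.10), Δ to W3 = (-20, -220, -0.14).
∂h/∂x = -0.0006569, ∂h/∂y = +0.0006961 (det = 10200).
|∇h| = √(-0.0006569² + 0.0006961²) = 0.0009571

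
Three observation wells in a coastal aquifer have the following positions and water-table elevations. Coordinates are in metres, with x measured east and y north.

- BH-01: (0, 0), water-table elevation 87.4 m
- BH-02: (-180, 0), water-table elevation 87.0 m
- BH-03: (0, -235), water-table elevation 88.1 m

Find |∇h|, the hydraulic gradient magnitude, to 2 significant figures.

∂h/∂x = (87.0 − 87.4) / (-180 − 0) = +0.002222
∂h/∂y = (88.1 − 87.4) / (-235 − 0) = -0.002979
|∇h| = √(0.002222² + -0.002979²) = 0.003716

0.0037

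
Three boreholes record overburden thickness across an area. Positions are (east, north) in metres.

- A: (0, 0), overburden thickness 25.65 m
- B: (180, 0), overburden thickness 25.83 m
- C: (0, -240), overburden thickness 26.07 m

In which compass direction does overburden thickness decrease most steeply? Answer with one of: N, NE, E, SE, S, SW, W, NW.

NW

∂d/∂x = (25.83 − 25.65) / (180 − 0) = +0.0010000
∂d/∂y = (26.07 − 25.65) / (-240 − 0) = -0.001750
Steepest decrease is along −∇f = (-0.0010000 E, +0.001750 N) → northwest.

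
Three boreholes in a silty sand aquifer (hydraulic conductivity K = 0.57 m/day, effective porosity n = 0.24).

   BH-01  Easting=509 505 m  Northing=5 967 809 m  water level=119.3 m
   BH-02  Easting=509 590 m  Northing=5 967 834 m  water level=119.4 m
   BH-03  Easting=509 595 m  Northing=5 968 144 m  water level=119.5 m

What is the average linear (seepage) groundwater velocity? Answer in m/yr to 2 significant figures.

Three-point gradient (reference BH-01): Δ to BH-02 = (85, 25, +0.1), Δ to BH-03 = (90, 335, +0.2).
∂h/∂x = +0.001087, ∂h/∂y = +0.0003051 (det = 26225).
|∇h| = √(0.001087² + 0.0003051²) = 0.001129
Seepage velocity v = K·i/n = 0.57 × 0.001129 / 0.24 = 0.002681 m/day = 0.9792 m/yr.

0.98 m/yr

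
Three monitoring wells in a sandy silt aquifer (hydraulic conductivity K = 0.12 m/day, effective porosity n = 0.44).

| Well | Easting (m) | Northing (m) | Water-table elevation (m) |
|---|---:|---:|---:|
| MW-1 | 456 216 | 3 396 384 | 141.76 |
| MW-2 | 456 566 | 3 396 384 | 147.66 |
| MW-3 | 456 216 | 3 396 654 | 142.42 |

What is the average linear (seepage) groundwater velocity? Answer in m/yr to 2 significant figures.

1.7 m/yr

∂h/∂x = (147.66 − 141.76) / (456566 − 456216) = +0.01686
∂h/∂y = (142.42 − 141.76) / (3396654 − 3396384) = +0.002444
|∇h| = √(0.01686² + 0.002444²) = 0.01704
Seepage velocity v = K·i/n = 0.12 × 0.01704 / 0.44 = 0.004647 m/day = 1.697 m/yr.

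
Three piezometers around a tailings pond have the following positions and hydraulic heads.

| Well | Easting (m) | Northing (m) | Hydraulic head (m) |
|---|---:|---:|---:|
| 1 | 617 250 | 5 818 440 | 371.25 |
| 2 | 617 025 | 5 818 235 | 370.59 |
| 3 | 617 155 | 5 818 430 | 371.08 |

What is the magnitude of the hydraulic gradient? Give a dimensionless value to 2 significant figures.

0.0022

Differences from 1: to 2 (Δx, Δy, Δh) = (-225, -205, -0.66); to 3 = (-95, -10, -0.17).
Determinant of the coordinate differences = (-225)·(-10) − (-95)·(-205) = -17225.
∂h/∂x = [(-0.66)·(-10) − (-0.17)·(-205)] / -17225 = +0.001640
∂h/∂y = [(-225)·(-0.17) − (-95)·(-0.66)] / -17225 = +0.001419
|∇h| = √(0.001640² + 0.001419²) = 0.002169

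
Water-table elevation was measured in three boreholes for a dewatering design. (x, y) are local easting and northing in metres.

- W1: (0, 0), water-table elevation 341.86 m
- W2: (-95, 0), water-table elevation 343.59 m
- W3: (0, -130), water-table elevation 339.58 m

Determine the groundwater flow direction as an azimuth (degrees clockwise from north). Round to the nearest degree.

∂h/∂x = (343.59 − 341.86) / (-95 − 0) = -0.01821
∂h/∂y = (339.58 − 341.86) / (-130 − 0) = +0.01754
Flow direction (−∇h) has components (+0.01821 E, -0.01754 N).
Azimuth = atan2(E, N) = atan2(+0.01821, -0.01754) = 133.9° ≈ 134°.

134°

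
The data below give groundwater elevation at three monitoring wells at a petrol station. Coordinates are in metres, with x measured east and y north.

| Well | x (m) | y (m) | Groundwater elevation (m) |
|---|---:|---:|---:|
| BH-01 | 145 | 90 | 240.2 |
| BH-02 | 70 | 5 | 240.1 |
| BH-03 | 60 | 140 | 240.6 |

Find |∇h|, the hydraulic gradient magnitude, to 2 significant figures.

Taking BH-01 as reference: BH-02−BH-01 = (-75, -85, -0.1); BH-03−BH-01 = (-85, 50, +0.4).
Solve a·Δx + b·Δy = Δh: det = (-75)·50 − (-85)·(-85) = -10975.
∂h/∂x = [(-0.1)·50 − (+0.4)·(-85)] / -10975 = -0.002642
∂h/∂y = [(-75)·(+0.4) − (-85)·(-0.1)] / -10975 = +0.003508
|∇h| = √(-0.002642² + 0.003508²) = 0.004392

0.0044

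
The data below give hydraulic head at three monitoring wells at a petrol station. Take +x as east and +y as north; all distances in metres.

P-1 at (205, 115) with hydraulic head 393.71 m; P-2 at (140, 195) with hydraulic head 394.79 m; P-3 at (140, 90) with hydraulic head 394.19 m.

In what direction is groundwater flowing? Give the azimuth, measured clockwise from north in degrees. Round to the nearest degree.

Differences from P-1: to P-2 (Δx, Δy, Δh) = (-65, 80, +1.08); to P-3 = (-65, -25, +0.48).
Determinant of the coordinate differences = (-65)·(-25) − (-65)·80 = 6825.
∂h/∂x = [(+1.08)·(-25) − (+0.48)·80] / 6825 = -0.009582
∂h/∂y = [(-65)·(+0.48) − (-65)·(+1.08)] / 6825 = +0.005714
Flow direction (−∇h) has components (+0.009582 E, -0.005714 N).
Azimuth = atan2(E, N) = atan2(+0.009582, -0.005714) = 120.8° ≈ 121°.

121°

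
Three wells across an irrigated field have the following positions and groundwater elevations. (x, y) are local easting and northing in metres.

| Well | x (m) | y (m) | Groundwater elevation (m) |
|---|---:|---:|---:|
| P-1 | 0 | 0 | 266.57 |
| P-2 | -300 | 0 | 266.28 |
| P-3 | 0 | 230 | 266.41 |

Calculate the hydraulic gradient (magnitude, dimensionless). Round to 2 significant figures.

∂h/∂x = (266.28 − 266.57) / (-300 − 0) = +0.0009667
∂h/∂y = (266.41 − 266.57) / (230 − 0) = -0.0006957
|∇h| = √(0.0009667² + -0.0006957²) = 0.001191

0.0012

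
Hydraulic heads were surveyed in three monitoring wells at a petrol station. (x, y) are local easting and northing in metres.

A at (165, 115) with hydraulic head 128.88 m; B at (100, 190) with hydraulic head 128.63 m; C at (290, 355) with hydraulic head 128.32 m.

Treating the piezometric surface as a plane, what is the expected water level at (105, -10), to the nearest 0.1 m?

Differences from A: to B (Δx, Δy, Δh) = (-65, 75, -0.25); to C = (125, 240, -0.56).
Determinant of the coordinate differences = (-65)·240 − 125·75 = -24975.
∂h/∂x = [(-0.25)·240 − (-0.56)·75] / -24975 = +0.0007207
∂h/∂y = [(-65)·(-0.56) − 125·(-0.25)] / -24975 = -0.002709
h(105, -10) = 128.88 + (+0.0007207)·(-60) + (-0.002709)·(-125) = 128.88 -0.043 +0.339 = 129.175 m.

129.2 m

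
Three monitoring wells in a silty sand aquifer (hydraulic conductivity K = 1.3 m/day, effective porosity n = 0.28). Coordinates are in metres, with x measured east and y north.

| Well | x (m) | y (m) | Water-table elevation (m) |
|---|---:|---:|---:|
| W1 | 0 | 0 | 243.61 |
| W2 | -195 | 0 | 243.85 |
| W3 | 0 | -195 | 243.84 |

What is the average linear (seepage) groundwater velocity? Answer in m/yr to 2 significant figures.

2.9 m/yr

∂h/∂x = (243.85 − 243.61) / (-195 − 0) = -0.001231
∂h/∂y = (243.84 − 243.61) / (-195 − 0) = -0.001179
|∇h| = √(-0.001231² + -0.001179²) = 0.001705
Seepage velocity v = K·i/n = 1.3 × 0.001705 / 0.28 = 0.007916 m/day = 2.891 m/yr.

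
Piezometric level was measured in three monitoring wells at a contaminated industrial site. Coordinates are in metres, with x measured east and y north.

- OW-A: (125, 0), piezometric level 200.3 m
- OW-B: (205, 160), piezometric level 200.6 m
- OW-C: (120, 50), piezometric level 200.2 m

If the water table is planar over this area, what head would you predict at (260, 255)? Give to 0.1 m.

Differences from OW-A: to OW-B (Δx, Δy, Δh) = (80, 160, +0.3); to OW-C = (-5, 50, -0.1).
Solve a·Δx + b·Δy = Δh: det = 80·50 − (-5)·160 = 4800.
∂h/∂x = [(+0.3)·50 − (-0.1)·160] / 4800 = +0.006458
∂h/∂y = [80·(-0.1) − (-5)·(+0.3)] / 4800 = -0.001354
h(260, 255) = 200.3 + (+0.006458)·(135) + (-0.001354)·(255) = 200.3 +0.872 -0.345 = 200.827 m.

200.8 m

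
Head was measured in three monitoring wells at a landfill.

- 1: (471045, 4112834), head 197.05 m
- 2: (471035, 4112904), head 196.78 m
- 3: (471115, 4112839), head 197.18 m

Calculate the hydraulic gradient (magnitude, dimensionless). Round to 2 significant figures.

0.0041

Taking 1 as reference: 2−1 = (-10, 70, -0.27); 3−1 = (70, 5, +0.13).
Determinant of the coordinate differences = (-10)·5 − 70·70 = -4950.
∂h/∂x = [(-0.27)·5 − (+0.13)·70] / -4950 = +0.002111
∂h/∂y = [(-10)·(+0.13) − 70·(-0.27)] / -4950 = -0.003556
|∇h| = √(0.002111² + -0.003556²) = 0.004135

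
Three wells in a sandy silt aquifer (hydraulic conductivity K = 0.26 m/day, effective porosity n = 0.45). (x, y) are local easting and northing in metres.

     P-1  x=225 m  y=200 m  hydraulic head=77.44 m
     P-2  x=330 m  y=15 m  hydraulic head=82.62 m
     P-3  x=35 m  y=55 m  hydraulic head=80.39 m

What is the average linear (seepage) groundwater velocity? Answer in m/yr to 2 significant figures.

With h = a·x + b·y + c and P-1 as origin, the differences give:
  105·a + (-185)·b = +5.18
  (-190)·a + (-145)·b = +2.95
Eliminate b (×(-145) and ×(-185), subtract): -50375·a = -205.350 → a = ∂h/∂x = +0.004076
Back-substitute: b = ∂h/∂y = -0.02569.
|∇h| = √(0.004076² + -0.02569²) = 0.02601
Seepage velocity v = K·i/n = 0.26 × 0.02601 / 0.45 = 0.01503 m/day = 5.49 m/yr.

5.5 m/yr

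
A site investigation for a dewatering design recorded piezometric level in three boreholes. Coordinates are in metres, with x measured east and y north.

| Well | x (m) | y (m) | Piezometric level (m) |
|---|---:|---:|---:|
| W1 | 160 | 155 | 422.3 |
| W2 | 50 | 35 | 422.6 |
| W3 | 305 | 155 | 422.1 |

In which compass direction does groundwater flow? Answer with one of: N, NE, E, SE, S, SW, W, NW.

NE

With h = a·x + b·y + c and W1 as origin, the differences give:
  (-110)·a + (-120)·b = +0.3
  145·a + 0·b = -0.2
Eliminate b (×0 and ×(-120), subtract): 17400·a = -24.00 → a = ∂h/∂x = -0.001379
Back-substitute: b = ∂h/∂y = -0.001236.
Flow = −∇h = (+0.001379 east, +0.001236 north), which points northeast.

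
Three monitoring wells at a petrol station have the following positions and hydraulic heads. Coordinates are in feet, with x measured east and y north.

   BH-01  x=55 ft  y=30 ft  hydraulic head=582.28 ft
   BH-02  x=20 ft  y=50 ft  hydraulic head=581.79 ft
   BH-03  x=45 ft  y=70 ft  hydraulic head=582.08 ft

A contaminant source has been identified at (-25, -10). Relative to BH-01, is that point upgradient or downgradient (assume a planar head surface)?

Taking BH-01 as reference: BH-02−BH-01 = (-35, 20, -0.49); BH-03−BH-01 = (-10, 40, -0.20).
Determinant of the coordinate differences = (-35)·40 − (-10)·20 = -1200.
∂h/∂x = [(-0.49)·40 − (-0.20)·20] / -1200 = +0.01300
∂h/∂y = [(-35)·(-0.20) − (-10)·(-0.49)] / -1200 = -0.001750
Head at (-25, -10) = 582.28 + (+0.01300)·(-80) + (-0.001750)·(-40) = 581.31 ft.
That is lower than the 582.28 ft at BH-01, so the point is downgradient.

downgradient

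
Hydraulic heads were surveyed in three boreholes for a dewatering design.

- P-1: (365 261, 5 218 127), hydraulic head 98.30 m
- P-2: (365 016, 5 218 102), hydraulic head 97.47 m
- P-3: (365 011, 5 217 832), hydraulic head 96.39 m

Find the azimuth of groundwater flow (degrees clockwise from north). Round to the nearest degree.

Taking P-1 as reference: P-2−P-1 = (-245, -25, -0.83); P-3−P-1 = (-250, -295, -1.91).
Determinant of the coordinate differences = (-245)·(-295) − (-250)·(-25) = 66025.
∂h/∂x = [(-0.83)·(-295) − (-1.91)·(-25)] / 66025 = +0.002985
∂h/∂y = [(-245)·(-1.91) − (-250)·(-0.83)] / 66025 = +0.003945
Flow direction (−∇h) has components (-0.002985 E, -0.003945 N).
Azimuth = atan2(E, N) = atan2(-0.002985, -0.003945) = 217.1° ≈ 217°.

217°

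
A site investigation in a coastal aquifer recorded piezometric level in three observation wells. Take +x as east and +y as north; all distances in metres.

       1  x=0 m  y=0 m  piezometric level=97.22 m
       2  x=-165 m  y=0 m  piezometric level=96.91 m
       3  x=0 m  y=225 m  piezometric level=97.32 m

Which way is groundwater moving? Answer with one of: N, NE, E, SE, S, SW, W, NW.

W

∂h/∂x = (96.91 − 97.22) / (-165 − 0) = +0.001879
∂h/∂y = (97.32 − 97.22) / (225 − 0) = +0.0004444
Flow = −∇h = (-0.001879 east, -0.0004444 north), which points west.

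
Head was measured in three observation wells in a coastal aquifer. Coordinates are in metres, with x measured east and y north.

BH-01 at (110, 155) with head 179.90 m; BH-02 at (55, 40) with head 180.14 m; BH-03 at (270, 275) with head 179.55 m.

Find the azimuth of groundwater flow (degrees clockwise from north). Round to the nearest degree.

Three-point gradient (reference BH-01): Δ to BH-02 = (-55, -115, +0.24), Δ to BH-03 = (160, 120, -0.35).
∂h/∂x = -0.0009703, ∂h/∂y = -0.001623 (det = 11800).
Flow direction (−∇h) has components (+0.0009703 E, +0.001623 N).
Azimuth = atan2(E, N) = atan2(+0.0009703, +0.001623) = 30.9° ≈ 031°.

031°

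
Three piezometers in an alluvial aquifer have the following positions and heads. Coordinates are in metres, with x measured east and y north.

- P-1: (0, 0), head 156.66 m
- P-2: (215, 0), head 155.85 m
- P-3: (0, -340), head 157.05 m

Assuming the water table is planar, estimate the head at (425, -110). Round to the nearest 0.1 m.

∂h/∂x = (155.85 − 156.66) / (215 − 0) = -0.003767
∂h/∂y = (157.05 − 156.66) / (-340 − 0) = -0.001147
h(425, -110) = 156.66 + (-0.003767)·(425) + (-0.001147)·(-110) = 156.66 -1.601 +0.126 = 155.185 m.

155.2 m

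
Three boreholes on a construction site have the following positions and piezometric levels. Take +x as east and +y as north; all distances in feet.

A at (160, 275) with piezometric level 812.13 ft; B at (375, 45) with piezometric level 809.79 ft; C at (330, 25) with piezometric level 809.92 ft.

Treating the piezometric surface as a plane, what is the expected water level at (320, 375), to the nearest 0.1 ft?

811.8 ft

With h = a·x + b·y + c and A as origin, the differences give:
  215·a + (-230)·b = -2.34
  170·a + (-250)·b = -2.21
Eliminate b (×(-250) and ×(-230), subtract): -14650·a = 76.700 → a = ∂h/∂x = -0.005235
Back-substitute: b = ∂h/∂y = +0.005280.
h(320, 375) = 812.13 + (-0.005235)·(160) + (+0.005280)·(100) = 812.13 -0.838 +0.528 = 811.820 ft.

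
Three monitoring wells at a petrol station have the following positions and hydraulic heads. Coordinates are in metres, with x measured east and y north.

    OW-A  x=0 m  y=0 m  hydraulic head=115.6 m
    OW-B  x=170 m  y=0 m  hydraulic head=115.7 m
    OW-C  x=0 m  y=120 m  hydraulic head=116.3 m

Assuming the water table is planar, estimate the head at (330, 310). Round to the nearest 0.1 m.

117.6 m

∂h/∂x = (115.7 − 115.6) / (170 − 0) = +0.0005882
∂h/∂y = (116.3 − 115.6) / (120 − 0) = +0.005833
h(330, 310) = 115.6 + (+0.0005882)·(330) + (+0.005833)·(310) = 115.6 +0.194 +1.808 = 117.602 m.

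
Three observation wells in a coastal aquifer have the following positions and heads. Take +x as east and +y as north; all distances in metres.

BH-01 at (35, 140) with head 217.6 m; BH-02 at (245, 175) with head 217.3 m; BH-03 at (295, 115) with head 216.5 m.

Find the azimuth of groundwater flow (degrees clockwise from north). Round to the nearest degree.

163°

Three-point gradient (reference BH-01): Δ to BH-02 = (210, 35, -0.3), Δ to BH-03 = (260, -25, -1.1).
∂h/∂x = -0.003206, ∂h/∂y = +0.01066 (det = -14350).
Flow direction (−∇h) has components (+0.003206 E, -0.01066 N).
Azimuth = atan2(E, N) = atan2(+0.003206, -0.01066) = 163.3° ≈ 163°.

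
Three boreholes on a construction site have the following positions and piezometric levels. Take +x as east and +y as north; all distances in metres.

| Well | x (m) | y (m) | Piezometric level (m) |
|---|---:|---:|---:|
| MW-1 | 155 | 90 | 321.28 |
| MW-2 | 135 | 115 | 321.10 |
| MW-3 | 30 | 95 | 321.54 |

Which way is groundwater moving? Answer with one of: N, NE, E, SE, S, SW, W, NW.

With h = a·x + b·y + c and MW-1 as origin, the differences give:
  (-20)·a + 25·b = -0.18
  (-125)·a + 5·b = +0.26
Eliminate b (×5 and ×25, subtract): 3025·a = -7.400 → a = ∂h/∂x = -0.002446
Back-substitute: b = ∂h/∂y = -0.009157.
Flow = −∇h = (+0.002446 east, +0.009157 north), which points north.

N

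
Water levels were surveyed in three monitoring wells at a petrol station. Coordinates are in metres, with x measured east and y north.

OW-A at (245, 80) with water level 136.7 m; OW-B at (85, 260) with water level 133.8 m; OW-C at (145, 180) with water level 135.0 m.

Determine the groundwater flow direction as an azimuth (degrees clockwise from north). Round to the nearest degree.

Differences from OW-A: to OW-B (Δx, Δy, Δh) = (-160, 180, -2.9); to OW-C = (-100, 100, -1.7).
Determinant of the coordinate differences = (-160)·100 − (-100)·180 = 2000.
∂h/∂x = [(-2.9)·100 − (-1.7)·180] / 2000 = +0.008000
∂h/∂y = [(-160)·(-1.7) − (-100)·(-2.9)] / 2000 = -0.009000
Flow direction (−∇h) has components (-0.008000 E, +0.009000 N).
Azimuth = atan2(E, N) = atan2(-0.008000, +0.009000) = 318.4° ≈ 318°.

318°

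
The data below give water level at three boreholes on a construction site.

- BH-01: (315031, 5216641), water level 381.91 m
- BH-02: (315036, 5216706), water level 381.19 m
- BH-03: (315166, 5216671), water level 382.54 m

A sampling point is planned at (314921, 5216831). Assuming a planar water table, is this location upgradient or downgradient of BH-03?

Differences from BH-01: to BH-02 (Δx, Δy, Δh) = (5, 65, -0.72); to BH-03 = (135, 30, +0.63).
Determinant of the coordinate differences = 5·30 − 135·65 = -8625.
∂h/∂x = [(-0.72)·30 − (+0.63)·65] / -8625 = +0.007252
∂h/∂y = [5·(+0.63) − 135·(-0.72)] / -8625 = -0.01163
Head at (314921, 5216831) = 381.91 + (+0.007252)·(-110) + (-0.01163)·(190) = 378.90 m.
That is lower than the 382.54 m at BH-03, so the point is downgradient.

downgradient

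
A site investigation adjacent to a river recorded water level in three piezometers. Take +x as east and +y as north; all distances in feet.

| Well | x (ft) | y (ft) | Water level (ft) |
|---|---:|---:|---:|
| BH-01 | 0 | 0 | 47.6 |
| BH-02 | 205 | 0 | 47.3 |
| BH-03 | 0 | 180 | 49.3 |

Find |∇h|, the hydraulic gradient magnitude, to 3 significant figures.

0.00956

∂h/∂x = (47.3 − 47.6) / (205 − 0) = -0.001463
∂h/∂y = (49.3 − 47.6) / (180 − 0) = +0.009444
|∇h| = √(-0.001463² + 0.009444²) = 0.009557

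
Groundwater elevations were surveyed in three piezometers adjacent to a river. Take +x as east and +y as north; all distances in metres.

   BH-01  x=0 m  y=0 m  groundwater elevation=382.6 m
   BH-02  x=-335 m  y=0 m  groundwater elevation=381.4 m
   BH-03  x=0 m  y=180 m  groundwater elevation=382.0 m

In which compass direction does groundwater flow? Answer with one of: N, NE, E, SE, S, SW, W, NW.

∂h/∂x = (381.4 − 382.6) / (-335 − 0) = +0.003582
∂h/∂y = (382.0 − 382.6) / (180 − 0) = -0.003333
Flow = −∇h = (-0.003582 east, +0.003333 north), which points northwest.

NW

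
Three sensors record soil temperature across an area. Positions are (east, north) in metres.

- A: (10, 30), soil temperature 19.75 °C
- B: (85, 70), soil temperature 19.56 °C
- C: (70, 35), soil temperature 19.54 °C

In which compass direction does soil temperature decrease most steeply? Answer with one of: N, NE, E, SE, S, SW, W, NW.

Three-point gradient (reference A): Δ to B = (75, 40, -0.19), Δ to C = (60, 5, -0.21).
∂T/∂x = -0.003679, ∂T/∂y = +0.002148 (det = -2025).
Steepest decrease is along −∇f = (+0.003679 E, -0.002148 N) → southeast.

SE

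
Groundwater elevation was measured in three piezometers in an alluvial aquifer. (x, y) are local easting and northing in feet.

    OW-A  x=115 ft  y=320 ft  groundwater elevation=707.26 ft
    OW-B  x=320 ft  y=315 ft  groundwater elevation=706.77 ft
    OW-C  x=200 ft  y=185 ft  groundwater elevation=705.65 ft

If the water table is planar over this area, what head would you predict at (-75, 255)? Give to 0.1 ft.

With h = a·x + b·y + c and OW-A as origin, the differences give:
  205·a + (-5)·b = -0.49
  85·a + (-135)·b = -1.61
Eliminate b (×(-135) and ×(-5), subtract): -27250·a = 58.100 → a = ∂h/∂x = -0.002132
Back-substitute: b = ∂h/∂y = +0.01058.
h(-75, 255) = 707.26 + (-0.002132)·(-190) + (+0.01058)·(-65) = 707.26 +0.405 -0.688 = 706.977 ft.

707.0 ft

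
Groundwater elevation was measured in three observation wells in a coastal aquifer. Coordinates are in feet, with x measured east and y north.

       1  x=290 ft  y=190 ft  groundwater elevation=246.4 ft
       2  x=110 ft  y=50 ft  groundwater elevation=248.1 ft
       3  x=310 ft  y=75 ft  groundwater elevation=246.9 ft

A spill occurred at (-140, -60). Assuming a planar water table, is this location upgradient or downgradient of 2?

Differences from 1: to 2 (Δx, Δy, Δh) = (-180, -140, +1.7); to 3 = (20, -115, +0.5).
Solve a·Δx + b·Δy = Δh: det = (-180)·(-115) − 20·(-140) = 23500.
∂h/∂x = [(+1.7)·(-115) − (+0.5)·(-140)] / 23500 = -0.005340
∂h/∂y = [(-180)·(+0.5) − 20·(+1.7)] / 23500 = -0.005277
Head at (-140, -60) = 246.4 + (-0.005340)·(-430) + (-0.005277)·(-250) = 250.02 ft.
That is higher than the 248.1 ft at 2, so the point is upgradient.

upgradient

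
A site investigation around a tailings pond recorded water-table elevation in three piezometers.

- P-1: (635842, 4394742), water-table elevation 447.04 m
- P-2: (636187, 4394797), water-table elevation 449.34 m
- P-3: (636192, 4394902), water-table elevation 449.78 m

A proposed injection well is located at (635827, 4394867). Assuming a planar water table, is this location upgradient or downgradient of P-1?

upgradient

With h = a·x + b·y + c and P-1 as origin, the differences give:
  345·a + 55·b = +2.30
  350·a + 160·b = +2.74
Eliminate b (×160 and ×55, subtract): 35950·a = 217.300 → a = ∂h/∂x = +0.006045
Back-substitute: b = ∂h/∂y = +0.003903.
Head at (635827, 4394867) = 447.04 + (+0.006045)·(-15) + (+0.003903)·(125) = 447.44 m.
That is higher than the 447.04 m at P-1, so the point is upgradient.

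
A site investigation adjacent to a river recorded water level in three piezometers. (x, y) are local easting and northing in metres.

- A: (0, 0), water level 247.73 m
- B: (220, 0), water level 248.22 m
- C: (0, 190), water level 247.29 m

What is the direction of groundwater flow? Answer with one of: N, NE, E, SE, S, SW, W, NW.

NW

∂h/∂x = (248.22 − 247.73) / (220 − 0) = +0.002227
∂h/∂y = (247.29 − 247.73) / (190 − 0) = -0.002316
Flow = −∇h = (-0.002227 east, +0.002316 north), which points northwest.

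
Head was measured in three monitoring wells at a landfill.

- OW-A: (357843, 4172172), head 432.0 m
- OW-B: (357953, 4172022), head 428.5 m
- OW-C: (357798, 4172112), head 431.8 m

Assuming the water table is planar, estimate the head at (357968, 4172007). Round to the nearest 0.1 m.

428.1 m

Differences from OW-A: to OW-B (Δx, Δy, Δh) = (110, -150, -3.5); to OW-C = (-45, -60, -0.2).
Determinant of the coordinate differences = 110·(-60) − (-45)·(-150) = -13350.
∂h/∂x = [(-3.5)·(-60) − (-0.2)·(-150)] / -13350 = -0.01348
∂h/∂y = [110·(-0.2) − (-45)·(-3.5)] / -13350 = +0.01345
h(357968, 4172007) = 432.0 + (-0.01348)·(125) + (+0.01345)·(-165) = 432.0 -1.685 -2.219 = 428.096 m.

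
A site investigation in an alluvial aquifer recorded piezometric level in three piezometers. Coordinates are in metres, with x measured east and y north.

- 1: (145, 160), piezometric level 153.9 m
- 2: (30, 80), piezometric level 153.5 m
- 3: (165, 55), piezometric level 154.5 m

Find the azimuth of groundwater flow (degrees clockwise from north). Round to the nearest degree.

With h = a·x + b·y + c and 1 as origin, the differences give:
  (-115)·a + (-80)·b = -0.4
  20·a + (-105)·b = +0.6
Eliminate b (×(-105) and ×(-80), subtract): 13675·a = 90.00 → a = ∂h/∂x = +0.006581
Back-substitute: b = ∂h/∂y = -0.004461.
Flow direction (−∇h) has components (-0.006581 E, +0.004461 N).
Azimuth = atan2(E, N) = atan2(-0.006581, +0.004461) = 304.1° ≈ 304°.

304°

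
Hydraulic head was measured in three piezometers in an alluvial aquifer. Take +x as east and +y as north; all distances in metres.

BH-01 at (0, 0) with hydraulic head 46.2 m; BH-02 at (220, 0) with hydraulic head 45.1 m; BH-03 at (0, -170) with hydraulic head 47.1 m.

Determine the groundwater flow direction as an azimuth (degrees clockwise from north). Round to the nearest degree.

∂h/∂x = (45.1 − 46.2) / (220 − 0) = -0.005000
∂h/∂y = (47.1 − 46.2) / (-170 − 0) = -0.005294
Flow direction (−∇h) has components (+0.005000 E, +0.005294 N).
Azimuth = atan2(E, N) = atan2(+0.005000, +0.005294) = 43.4° ≈ 043°.

043°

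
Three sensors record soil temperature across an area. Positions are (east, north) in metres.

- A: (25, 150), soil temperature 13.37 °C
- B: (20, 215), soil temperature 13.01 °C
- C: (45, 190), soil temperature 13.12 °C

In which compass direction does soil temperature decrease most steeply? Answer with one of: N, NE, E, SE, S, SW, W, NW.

Differences from A: to B (Δx, Δy, Δh) = (-5, 65, -0.36); to C = (20, 40, -0.25).
Determinant of the coordinate differences = (-5)·40 − 20·65 = -1500.
∂T/∂x = [(-0.36)·40 − (-0.25)·65] / -1500 = -0.001233
∂T/∂y = [(-5)·(-0.25) − 20·(-0.36)] / -1500 = -0.005633
Steepest decrease is along −∇f = (+0.001233 E, +0.005633 N) → north.

N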